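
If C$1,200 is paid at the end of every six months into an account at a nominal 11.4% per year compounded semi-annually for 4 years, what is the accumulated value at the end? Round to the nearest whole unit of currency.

i = 0.114/2 = 0.057 per half-year; n = 4·2 = 8.
Accumulation factor s(8|0.057) = 9.791516; FV = 1200 × 9.791516 = 11,749.8189

C$11,750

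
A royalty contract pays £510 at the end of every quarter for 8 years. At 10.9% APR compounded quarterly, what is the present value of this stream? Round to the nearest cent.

i = 0.109/4 = 0.02725 per quarter; n = 8·4 = 32.
Annuity factor a(32|0.02725) = 21.173496; PV = 510 × 21.173496 = 10,798.4828

£10,798.48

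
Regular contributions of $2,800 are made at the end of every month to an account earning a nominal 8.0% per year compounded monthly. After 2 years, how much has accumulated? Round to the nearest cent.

$72,612.93

With 12 periods per year: i = 0.00666667, n = 24.
FV = 2800 × [(1+0.00666667)^24 − 1] / 0.00666667 = 2800 × 25.933190 = 72,612.9313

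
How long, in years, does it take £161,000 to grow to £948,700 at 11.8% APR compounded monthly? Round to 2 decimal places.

Periodic rate i = 0.118/12 = 0.00983333.
n = ln(948700/161000) / ln(1+0.00983333) = ln(5.89255) / 0.009785 = 181.2605 months
= 181.2605/12 years

15.11 years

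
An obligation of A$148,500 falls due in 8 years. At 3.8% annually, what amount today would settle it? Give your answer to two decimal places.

A$110,191.38

PV = 148,500 / (1 + 0.038)^8 = 148,500 / 1.347655 = 110,191.3809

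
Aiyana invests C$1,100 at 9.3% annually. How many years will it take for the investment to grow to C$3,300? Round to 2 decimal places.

n = ln(3300/1100) / ln(1+0.093) = ln(3.00000) / 0.088926 = 12.3542 years

12.35 years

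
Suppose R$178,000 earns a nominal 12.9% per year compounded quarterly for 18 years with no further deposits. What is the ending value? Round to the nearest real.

R$1,749,574

Periodic rate i = 0.129/4 = 0.03225; n = 18 × 4 = 72 periods.
FV = 178,000 × (1 + 0.03225)^72 = 1,749,573.5067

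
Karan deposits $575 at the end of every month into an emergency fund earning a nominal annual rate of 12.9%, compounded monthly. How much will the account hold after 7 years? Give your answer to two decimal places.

$77,832.69

With 12 periods per year: i = 0.01075, n = 84.
FV = 575 × [(1+0.01075)^84 − 1] / 0.01075 = 575 × 135.361197 = 77,832.6883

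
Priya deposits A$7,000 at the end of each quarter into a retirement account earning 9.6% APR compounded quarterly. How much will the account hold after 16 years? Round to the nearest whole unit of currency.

A$1,039,045

i = 0.096/4 = 0.024 per quarter; n = 16·4 = 64.
FV = PMT · [(1+i)^n − 1] / i = 7000 · 148.435026 = 1,039,045.1801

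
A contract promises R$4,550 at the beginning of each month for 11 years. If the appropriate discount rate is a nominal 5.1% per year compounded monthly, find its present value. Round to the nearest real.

i = 0.051/12 = 0.00425 per month; n = 11·12 = 132.
PV = PMT · [1 − (1+i)^(−n)] / i × (1+i) = 4550 · 101.295296 = 460,893.5977
Payments are at the start of each period, so multiply by (1+i).

R$460,894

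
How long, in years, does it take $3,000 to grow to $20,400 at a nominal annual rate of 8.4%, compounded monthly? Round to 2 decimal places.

Periodic rate i = 0.084/12 = 0.007.
n = ln(20400/3000) / ln(1+0.007) = ln(6.80000) / 0.006976 = 274.8034 months
= 274.8034/12 years

22.90 years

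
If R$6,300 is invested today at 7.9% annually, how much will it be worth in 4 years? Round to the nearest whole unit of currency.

FV = 6,300 × (1 + 0.079)^4 = 8,539.3798

R$8,539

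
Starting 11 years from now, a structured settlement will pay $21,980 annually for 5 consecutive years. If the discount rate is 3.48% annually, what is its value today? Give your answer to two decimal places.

$70,529.75

Value one period before first payment (t=10): 21980 × [1 − (1+0.0348)^(−5)] / 0.0348 = 21980 × 4.517611 = 99,297.0884
Discount back 10 years: 99,297.0884 × (1+0.0348)^(−10) = 99,297.0884 × 0.710290 = 70,529.7451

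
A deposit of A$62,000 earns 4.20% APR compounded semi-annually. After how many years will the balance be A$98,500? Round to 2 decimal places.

11.14 years

Periodic rate i = 0.042/2 = 0.021.
(1+i)^n = 98500/62000 = 1.58871, so n = ln 1.58871 / ln 1.021 = 22.2746 half-years
= 22.2746/2 years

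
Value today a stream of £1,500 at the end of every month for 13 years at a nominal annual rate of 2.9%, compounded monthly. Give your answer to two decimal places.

i = 0.029/12 = 0.00241667 per month; n = 13·12 = 156.
PV = 1500 × [1 − (1+0.00241667)^(−156)] / 0.00241667 = 1500 × 129.836646 = 194,754.9689

£194,754.97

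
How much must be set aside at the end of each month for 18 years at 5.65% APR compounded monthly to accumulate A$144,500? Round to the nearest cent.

i = 0.0565/12 = 0.00470833 per month; n = 18·12 = 216.
FV-annuity factor = 373.443517; PMT = 144500 / 373.443517 = 386.9394

A$386.94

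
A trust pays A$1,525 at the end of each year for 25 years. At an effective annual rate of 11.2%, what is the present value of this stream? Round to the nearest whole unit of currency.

PV = PMT · [1 − (1+i)^(−n)] / i = 1525 · 8.300278 = 12,657.9244

A$12,658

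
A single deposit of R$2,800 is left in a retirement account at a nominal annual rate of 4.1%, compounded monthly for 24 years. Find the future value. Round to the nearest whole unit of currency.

Periodic rate i = 0.041/12 = 0.00341667; n = 24 × 12 = 288 periods.
2,800 × (1+0.00341667)^288 = 2,800 × 2.670652 = 7,477.8270

R$7,478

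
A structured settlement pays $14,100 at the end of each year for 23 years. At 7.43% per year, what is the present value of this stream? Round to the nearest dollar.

Annuity factor a(23|0.0743) = 10.870004; PV = 14100 × 10.870004 = 153,267.0633

$153,267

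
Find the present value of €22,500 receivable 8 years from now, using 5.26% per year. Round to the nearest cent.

€14,930.54

PV = 22,500 / (1 + 0.0526)^8 = 22,500 / 1.506978 = 14,930.5427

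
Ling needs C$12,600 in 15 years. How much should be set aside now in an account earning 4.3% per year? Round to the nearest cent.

Discount factor = (1+0.043)^(−15) = 0.531784; PV = 12,600 × 0.531784 = 6,700.4801

C$6,700.48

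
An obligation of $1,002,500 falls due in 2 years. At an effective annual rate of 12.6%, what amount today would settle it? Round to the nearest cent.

$790,692.47

PV = 1,002,500 / (1 + 0.126)^2 = 1,002,500 / 1.267876 = 790,692.4652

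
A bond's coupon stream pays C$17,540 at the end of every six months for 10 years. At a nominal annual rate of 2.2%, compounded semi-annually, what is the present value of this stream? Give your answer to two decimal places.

i = 0.022/2 = 0.011 per half-year; n = 10·2 = 20.
Annuity factor a(20|0.011) = 17.865149; PV = 17540 × 17.865149 = 313,354.7117

C$313,354.71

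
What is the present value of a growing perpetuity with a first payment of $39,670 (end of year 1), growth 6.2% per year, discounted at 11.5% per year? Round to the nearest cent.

PV = D₁/(r − g) = 39670/(0.115 − 0.062) = 748,490.5660

$748,490.57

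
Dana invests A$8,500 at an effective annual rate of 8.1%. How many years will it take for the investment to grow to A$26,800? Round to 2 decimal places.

n = ln(26800/8500) / ln(1+0.081) = ln(3.15294) / 0.077887 = 14.7437 years

14.74 years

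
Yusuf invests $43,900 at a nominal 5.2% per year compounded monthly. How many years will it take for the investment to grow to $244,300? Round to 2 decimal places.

Periodic rate i = 0.052/12 = 0.00433333.
n = ln(244300/43900) / ln(1+0.00433333) = ln(5.56492) / 0.004324 = 396.9690 months
= 396.9690/12 years

33.08 years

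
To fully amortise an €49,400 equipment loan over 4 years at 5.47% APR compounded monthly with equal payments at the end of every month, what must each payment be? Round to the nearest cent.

With 12 periods per year: i = 0.00455833, n = 48.
Annuity-PV factor = 43.024066; PMT = 49400 / 43.024066 = 1,148.1946

€1,148.19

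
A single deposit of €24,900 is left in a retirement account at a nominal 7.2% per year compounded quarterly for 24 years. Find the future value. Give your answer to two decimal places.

€138,033.99

With 4 periods per year: i = 0.018, n = 96.
24,900 × (1+0.018)^96 = 24,900 × 5.543534 = 138,033.9879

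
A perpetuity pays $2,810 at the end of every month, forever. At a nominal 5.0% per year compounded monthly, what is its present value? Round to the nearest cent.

Periodic rate i = 0.05/12 = 0.00416667.
PV = PMT / i = 2810 / 0.00416667 = 674,400.0000

$674,400.00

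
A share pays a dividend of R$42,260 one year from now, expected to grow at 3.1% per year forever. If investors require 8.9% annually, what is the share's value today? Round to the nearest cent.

R$728,620.69

PV = PMT / (i − g) = 42260 / (0.089 − 0.031) = 42260 / 0.058000 = 728,620.6897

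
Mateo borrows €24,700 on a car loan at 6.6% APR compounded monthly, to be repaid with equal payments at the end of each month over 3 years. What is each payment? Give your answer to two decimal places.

i = 0.066/12 = 0.0055 per month; n = 3·12 = 36.
Annuity-PV factor = 32.579085; PMT = 24700 / 32.579085 = 758.1551

€758.16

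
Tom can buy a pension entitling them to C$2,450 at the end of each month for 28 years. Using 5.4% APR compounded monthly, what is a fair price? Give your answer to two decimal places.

Periodic rate i = 0.054/12 = 0.0045; n = 28 × 12 = 336 periods.
PV = 2450 × [1 − (1+0.0045)^(−336)] / 0.0045 = 2450 × 173.062742 = 424,003.7180

C$424,003.72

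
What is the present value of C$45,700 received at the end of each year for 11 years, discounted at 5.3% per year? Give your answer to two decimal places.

C$373,692.52

PV = 45700 × [1 − (1+0.053)^(−11)] / 0.053 = 45700 × 8.177079 = 373,692.5183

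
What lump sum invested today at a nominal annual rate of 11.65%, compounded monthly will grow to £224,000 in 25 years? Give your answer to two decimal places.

i = 0.1165/12 = 0.00970833 per month; n = 25·12 = 300.
Discount factor = (1+0.00970833)^(−300) = 0.055108; PV = 224,000 × 0.055108 = 12,344.2821

£12,344.28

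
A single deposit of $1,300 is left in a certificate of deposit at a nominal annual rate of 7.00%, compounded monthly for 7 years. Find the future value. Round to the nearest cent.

$2,118.99

With 12 periods per year: i = 0.00583333, n = 84.
FV = PV·(1+i)^n = 1,300 × 1.629994 = 2,118.9923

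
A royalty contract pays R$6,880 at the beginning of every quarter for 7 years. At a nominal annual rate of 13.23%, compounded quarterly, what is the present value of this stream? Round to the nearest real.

With 4 periods per year: i = 0.033075, n = 28.
PV = 6880 × [1 − (1+0.033075)^(−28)] / 0.033075 × (1+i) = 6880 × 18.675747 = 128,489.1411
Payments are at the start of each period, so multiply by (1+i).

R$128,489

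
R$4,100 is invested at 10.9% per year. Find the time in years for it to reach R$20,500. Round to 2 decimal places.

15.56 years

(1+i)^n = 20500/4100 = 5.00000, so n = ln 5.00000 / ln 1.109 = 15.5563 years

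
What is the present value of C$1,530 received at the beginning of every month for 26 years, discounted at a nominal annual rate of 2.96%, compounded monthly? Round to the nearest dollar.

C$333,510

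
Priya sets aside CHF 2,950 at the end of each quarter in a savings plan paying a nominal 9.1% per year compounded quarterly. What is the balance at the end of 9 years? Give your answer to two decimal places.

With 4 periods per year: i = 0.02275, n = 36.
Accumulation factor s(36|0.02275) = 54.835591; FV = 2950 × 54.835591 = 161,764.9936

CHF 161,764.99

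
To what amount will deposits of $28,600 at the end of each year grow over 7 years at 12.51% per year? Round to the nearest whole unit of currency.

$293,114

FV = 28600 × [(1+0.1251)^7 − 1] / 0.1251 = 28600 × 10.248736 = 293,113.8384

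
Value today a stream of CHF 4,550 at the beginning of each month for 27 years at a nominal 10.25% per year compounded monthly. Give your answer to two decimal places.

CHF 503,085.60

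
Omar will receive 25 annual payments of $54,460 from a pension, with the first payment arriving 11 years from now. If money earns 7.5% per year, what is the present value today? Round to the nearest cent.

PV at t=10 (ordinary 25-year annuity): 54460 × a(25|0.075) = 54460 × 11.146946 = 607,062.6716
PV₀ = 607,062.6716 / (1+0.075)^10 = 607,062.6716 / 2.061032 = 294,543.1223

$294,543.12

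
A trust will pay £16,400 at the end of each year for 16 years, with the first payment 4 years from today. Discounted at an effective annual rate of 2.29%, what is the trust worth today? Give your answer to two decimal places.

£203,350.50

PV at t=3 (ordinary 16-year annuity): 16400 × a(16|0.0229) = 16400 × 13.270917 = 217,643.0346
PV₀ = 217,643.0346 / (1+0.0229)^3 = 217,643.0346 / 1.070285 = 203,350.4964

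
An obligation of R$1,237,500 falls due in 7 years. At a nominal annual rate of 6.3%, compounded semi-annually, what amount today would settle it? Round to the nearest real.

R$801,634

Periodic rate i = 0.063/2 = 0.0315; n = 7 × 2 = 14 periods.
PV = FV·(1+i)^(−n) = 1,237,500 × 0.647785 = 801,633.6797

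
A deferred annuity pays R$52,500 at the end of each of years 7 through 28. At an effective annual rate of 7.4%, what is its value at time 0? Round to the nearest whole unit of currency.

PV at t=6 (ordinary 22-year annuity): 52500 × a(22|0.074) = 52500 × 10.703722 = 561,945.4071
PV₀ = 561,945.4071 / (1+0.074)^6 = 561,945.4071 / 1.534708 = 366,157.9246

R$366,158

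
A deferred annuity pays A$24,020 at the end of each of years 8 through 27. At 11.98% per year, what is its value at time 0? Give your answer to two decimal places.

A$81,362.20

PV at t=7 (ordinary 20-year annuity): 24020 × a(20|0.1198) = 24020 × 7.478817 = 179,641.1893
Discount back 7 years: 179,641.1893 × (1+0.1198)^(−7) = 179,641.1893 × 0.452915 = 81,362.1993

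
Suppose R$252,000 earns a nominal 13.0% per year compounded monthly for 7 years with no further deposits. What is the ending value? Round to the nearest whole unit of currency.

With 12 periods per year: i = 0.0108333, n = 84.
252,000 × (1+0.0108333)^84 = 252,000 × 2.472194 = 622,992.9694

R$622,993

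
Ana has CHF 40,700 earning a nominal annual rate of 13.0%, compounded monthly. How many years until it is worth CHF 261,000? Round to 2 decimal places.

14.37 years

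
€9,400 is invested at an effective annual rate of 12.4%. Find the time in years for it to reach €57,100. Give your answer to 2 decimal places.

n = ln(57100/9400) / ln(1+0.124) = ln(6.07447) / 0.116894 = 15.4336 years

15.43 years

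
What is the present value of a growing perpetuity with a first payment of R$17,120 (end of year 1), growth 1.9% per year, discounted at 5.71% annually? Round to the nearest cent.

R$449,343.83

PV = PMT / (i − g) = 17120 / (0.0571 − 0.019) = 17120 / 0.038100 = 449,343.8320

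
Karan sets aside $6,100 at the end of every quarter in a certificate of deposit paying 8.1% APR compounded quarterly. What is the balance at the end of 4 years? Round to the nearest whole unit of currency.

i = 0.081/4 = 0.02025 per quarter; n = 4·4 = 16.
Accumulation factor s(16|0.02025) = 18.675510; FV = 6100 × 18.675510 = 113,920.6135

$113,921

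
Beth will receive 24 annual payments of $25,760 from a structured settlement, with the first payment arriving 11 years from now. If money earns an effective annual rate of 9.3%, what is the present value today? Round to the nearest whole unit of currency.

Value one period before first payment (t=10): 25760 × [1 − (1+0.093)^(−24)] / 0.093 = 25760 × 9.480260 = 244,211.5060
Discount back 10 years: 244,211.5060 × (1+0.093)^(−10) = 244,211.5060 × 0.410959 = 100,360.8896

$100,361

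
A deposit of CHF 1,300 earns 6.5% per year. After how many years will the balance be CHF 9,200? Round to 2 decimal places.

n = ln(9200/1300) / ln(1+0.065) = ln(7.07692) / 0.062975 = 31.0734 years

31.07 years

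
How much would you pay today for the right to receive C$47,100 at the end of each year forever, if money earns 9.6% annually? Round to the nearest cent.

PV = C/r = 47100/0.096 = 490,625.0000

C$490,625.00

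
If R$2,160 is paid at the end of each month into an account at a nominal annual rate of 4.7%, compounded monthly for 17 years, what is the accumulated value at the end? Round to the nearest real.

With 12 periods per year: i = 0.00391667, n = 204.
Accumulation factor s(204|0.00391667) = 311.450916; FV = 2160 × 311.450916 = 672,733.9787

R$672,734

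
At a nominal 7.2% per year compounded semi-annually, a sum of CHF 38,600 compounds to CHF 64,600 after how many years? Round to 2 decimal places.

Periodic rate i = 0.072/2 = 0.036.
n = ln(64600/38600) / ln(1+0.036) = ln(1.67358) / 0.035367 = 14.5605 half-years
= 14.5605/2 years

7.28 years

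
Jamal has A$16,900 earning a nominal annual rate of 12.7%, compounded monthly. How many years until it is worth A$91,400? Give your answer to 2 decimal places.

Periodic rate i = 0.127/12 = 0.0105833.
(1+i)^n = 91400/16900 = 5.40828, so n = ln 5.40828 / ln 1.01058 = 160.3321 months
= 160.3321/12 years

13.36 years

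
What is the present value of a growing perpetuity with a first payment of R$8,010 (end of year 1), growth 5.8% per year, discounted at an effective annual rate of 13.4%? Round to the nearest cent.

R$105,394.74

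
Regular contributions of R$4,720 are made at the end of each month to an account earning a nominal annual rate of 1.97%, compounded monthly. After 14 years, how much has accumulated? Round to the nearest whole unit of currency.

R$912,239

With 12 periods per year: i = 0.00164167, n = 168.
FV = PMT · [(1+i)^n − 1] / i = 4720 · 193.270902 = 912,238.6594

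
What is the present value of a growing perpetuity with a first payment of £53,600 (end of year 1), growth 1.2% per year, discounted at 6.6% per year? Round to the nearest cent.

PV = D₁/(r − g) = 53600/(0.066 − 0.012) = 992,592.5926

£992,592.59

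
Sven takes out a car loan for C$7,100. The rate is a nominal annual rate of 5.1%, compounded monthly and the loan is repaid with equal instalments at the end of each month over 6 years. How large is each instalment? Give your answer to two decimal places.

C$114.67

i = 0.051/12 = 0.00425 per month; n = 6·12 = 72.
PMT = 7100 / ( [1 − (1+0.00425)^(−72)] / 0.00425 ) = 7100 / 61.914292 = 114.6747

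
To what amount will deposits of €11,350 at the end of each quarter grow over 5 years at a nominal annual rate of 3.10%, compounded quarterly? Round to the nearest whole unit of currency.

Periodic rate i = 0.031/4 = 0.00775; n = 5 × 4 = 20 periods.
FV = PMT · [(1+i)^n − 1] / i = 11350 · 21.543284 = 244,516.2683

€244,516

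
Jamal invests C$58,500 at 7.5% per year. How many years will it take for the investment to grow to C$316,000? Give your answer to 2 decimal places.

23.32 years

n = ln(316000/58500) / ln(1+0.075) = ln(5.40171) / 0.072321 = 23.3227 years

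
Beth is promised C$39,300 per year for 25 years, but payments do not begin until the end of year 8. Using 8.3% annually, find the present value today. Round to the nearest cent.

C$234,051.21

Value one period before first payment (t=7): 39300 × [1 − (1+0.083)^(−25)] / 0.083 = 39300 × 10.406808 = 408,987.5407
PV₀ = 408,987.5407 / (1+0.083)^7 = 408,987.5407 / 1.747428 = 234,051.2051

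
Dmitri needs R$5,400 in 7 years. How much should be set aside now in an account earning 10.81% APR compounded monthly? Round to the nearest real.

i = 0.1081/12 = 0.00900833 per month; n = 7·12 = 84.
Discount factor = (1+0.00900833)^(−84) = 0.470805; PV = 5,400 × 0.470805 = 2,542.3451

R$2,542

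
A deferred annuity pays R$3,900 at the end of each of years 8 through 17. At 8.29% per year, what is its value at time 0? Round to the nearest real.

R$14,792

Value one period before first payment (t=7): 3900 × [1 − (1+0.0829)^(−10)] / 0.0829 = 3900 × 6.623189 = 25,830.4379
Discount back 7 years: 25,830.4379 × (1+0.0829)^(−7) = 25,830.4379 × 0.572640 = 14,791.5366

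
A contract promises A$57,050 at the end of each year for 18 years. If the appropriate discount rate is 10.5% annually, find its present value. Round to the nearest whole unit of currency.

A$453,271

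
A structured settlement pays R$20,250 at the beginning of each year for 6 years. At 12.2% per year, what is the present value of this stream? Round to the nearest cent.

R$92,886.49

PV = PMT · [1 − (1+i)^(−n)] / i × (1+i) = 20250 · 4.586987 = 92,886.4889
(Beginning-of-period payments → annuity-due factor ×(1+i).)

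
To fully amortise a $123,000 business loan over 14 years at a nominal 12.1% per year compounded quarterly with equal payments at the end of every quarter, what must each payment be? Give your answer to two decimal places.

i = 0.121/4 = 0.03025 per quarter; n = 14·4 = 56.
PMT = 123000 / ( [1 − (1+0.03025)^(−56)] / 0.03025 ) = 123000 / 26.827856 = 4,584.7868

$4,584.79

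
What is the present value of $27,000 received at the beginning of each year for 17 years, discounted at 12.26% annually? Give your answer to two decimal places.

$212,612.72

Annuity factor a(17|0.1226) × (1+i) = 7.874545; PV = 27000 × 7.874545 = 212,612.7193
Payments are at the start of each period, so multiply by (1+i).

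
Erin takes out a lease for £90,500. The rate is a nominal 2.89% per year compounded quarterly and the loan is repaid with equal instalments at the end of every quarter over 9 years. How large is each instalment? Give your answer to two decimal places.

With 4 periods per year: i = 0.007225, n = 36.
Annuity-PV factor = 31.599202; PMT = 90500 / 31.599202 = 2,863.9964

£2,864.00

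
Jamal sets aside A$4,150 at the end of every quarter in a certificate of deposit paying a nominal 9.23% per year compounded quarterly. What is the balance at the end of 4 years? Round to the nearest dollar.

A$79,227

With 4 periods per year: i = 0.023075, n = 16.
Accumulation factor s(16|0.023075) = 19.090829; FV = 4150 × 19.090829 = 79,226.9401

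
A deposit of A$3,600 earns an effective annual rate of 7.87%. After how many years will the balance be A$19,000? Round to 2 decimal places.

21.96 years

n = ln(19000/3600) / ln(1+0.0787) = ln(5.27778) / 0.075757 = 21.9585 years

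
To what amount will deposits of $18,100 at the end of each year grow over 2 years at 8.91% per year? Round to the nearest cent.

$37,812.71

FV = 18100 × [(1+0.0891)^2 − 1] / 0.0891 = 18100 × 2.089100 = 37,812.7100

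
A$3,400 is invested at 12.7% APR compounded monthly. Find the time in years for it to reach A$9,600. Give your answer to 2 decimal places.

8.22 years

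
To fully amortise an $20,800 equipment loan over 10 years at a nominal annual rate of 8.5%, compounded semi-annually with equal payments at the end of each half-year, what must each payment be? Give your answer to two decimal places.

With 2 periods per year: i = 0.0425, n = 20.
PMT = 20800 / ( [1 − (1+0.0425)^(−20)] / 0.0425 ) = 20800 / 13.294366 = 1,564.5726

$1,564.57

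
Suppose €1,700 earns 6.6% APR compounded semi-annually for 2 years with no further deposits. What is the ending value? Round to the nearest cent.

€1,935.75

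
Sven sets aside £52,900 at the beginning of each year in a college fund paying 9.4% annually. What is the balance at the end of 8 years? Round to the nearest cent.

£647,567.78

FV = 52900 × [(1+0.094)^8 − 1] / 0.094 × (1+i) = 52900 × 12.241357 = 647,567.7813
Payments are at the start of each period, so multiply by (1+i).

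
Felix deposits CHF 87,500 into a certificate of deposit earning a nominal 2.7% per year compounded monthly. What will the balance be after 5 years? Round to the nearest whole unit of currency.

Periodic rate i = 0.027/12 = 0.00225; n = 5 × 12 = 60 periods.
87,500 × (1+0.00225)^60 = 87,500 × 1.144363 = 100,131.7827

CHF 100,132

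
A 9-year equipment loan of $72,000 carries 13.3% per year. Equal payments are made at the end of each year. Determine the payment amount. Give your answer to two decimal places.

PMT = 72000 / ( [1 − (1+0.133)^(−9)] / 0.133 ) = 72000 / 5.074921 = 14,187.4130

$14,187.41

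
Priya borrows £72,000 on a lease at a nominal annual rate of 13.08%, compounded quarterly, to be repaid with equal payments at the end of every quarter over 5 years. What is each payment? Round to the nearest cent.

£4,961.14

i = 0.1308/4 = 0.0327 per quarter; n = 5·4 = 20.
PMT = 72000 / ( [1 − (1+0.0327)^(−20)] / 0.0327 ) = 72000 / 14.512785 = 4,961.1429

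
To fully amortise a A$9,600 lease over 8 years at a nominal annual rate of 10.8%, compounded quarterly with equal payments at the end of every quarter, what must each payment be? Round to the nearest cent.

With 4 periods per year: i = 0.027, n = 32.
PMT = 9600 / ( [1 − (1+0.027)^(−32)] / 0.027 ) = 9600 / 21.247040 = 451.8276

A$451.83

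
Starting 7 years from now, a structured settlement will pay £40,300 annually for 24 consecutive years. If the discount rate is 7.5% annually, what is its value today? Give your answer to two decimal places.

£286,796.56

Value one period before first payment (t=6): 40300 × [1 − (1+0.075)^(−24)] / 0.075 = 40300 × 10.982967 = 442,613.5620
Discount back 6 years: 442,613.5620 × (1+0.075)^(−6) = 442,613.5620 × 0.647962 = 286,796.5558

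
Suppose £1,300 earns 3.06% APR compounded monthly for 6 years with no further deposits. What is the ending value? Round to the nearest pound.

£1,562

i = 0.0306/12 = 0.00255 per month; n = 6·12 = 72.
FV = 1,300 × (1 + 0.00255)^72 = 1,561.6307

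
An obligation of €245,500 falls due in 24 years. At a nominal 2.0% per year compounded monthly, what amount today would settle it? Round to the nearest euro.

Periodic rate i = 0.02/12 = 0.00166667; n = 24 × 12 = 288 periods.
Discount factor = (1+0.00166667)^(−288) = 0.619031; PV = 245,500 × 0.619031 = 151,972.0319

€151,972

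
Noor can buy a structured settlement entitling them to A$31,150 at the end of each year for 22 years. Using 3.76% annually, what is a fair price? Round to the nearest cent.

A$460,658.05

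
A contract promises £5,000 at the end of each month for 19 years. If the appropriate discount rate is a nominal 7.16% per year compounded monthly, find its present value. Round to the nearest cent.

£622,125.12

i = 0.0716/12 = 0.00596667 per month; n = 19·12 = 228.
PV = 5000 × [1 − (1+0.00596667)^(−228)] / 0.00596667 = 5000 × 124.425024 = 622,125.1199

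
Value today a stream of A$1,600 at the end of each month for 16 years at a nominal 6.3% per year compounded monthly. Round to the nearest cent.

i = 0.063/12 = 0.00525 per month; n = 16·12 = 192.
PV = PMT · [1 − (1+i)^(−n)] / i = 1600 · 120.778723 = 193,245.9573

A$193,245.96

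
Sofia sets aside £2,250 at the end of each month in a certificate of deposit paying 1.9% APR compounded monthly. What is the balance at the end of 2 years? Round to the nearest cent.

£54,994.76

i = 0.019/12 = 0.00158333 per month; n = 2·12 = 24.
Accumulation factor s(24|0.00158333) = 24.442117; FV = 2250 × 24.442117 = 54,994.7621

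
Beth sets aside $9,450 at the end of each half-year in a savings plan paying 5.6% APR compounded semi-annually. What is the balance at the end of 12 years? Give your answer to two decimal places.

Periodic rate i = 0.056/2 = 0.028; n = 12 × 2 = 24 periods.
FV = 9450 × [(1+0.028)^24 − 1] / 0.028 = 9450 × 33.576697 = 317,299.7863

$317,299.79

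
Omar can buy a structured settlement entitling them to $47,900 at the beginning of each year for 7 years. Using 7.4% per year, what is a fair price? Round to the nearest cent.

PV = PMT · [1 − (1+i)^(−n)] / i × (1+i) = 47900 · 5.708245 = 273,424.9472
(Beginning-of-period payments → annuity-due factor ×(1+i).)

$273,424.95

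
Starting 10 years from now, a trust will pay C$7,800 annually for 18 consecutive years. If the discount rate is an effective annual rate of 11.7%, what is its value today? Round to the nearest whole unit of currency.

Value one period before first payment (t=9): 7800 × [1 − (1+0.117)^(−18)] / 0.117 = 7800 × 7.380583 = 57,568.5474
Discount back 9 years: 57,568.5474 × (1+0.117)^(−9) = 57,568.5474 × 0.369421 = 21,267.0236

C$21,267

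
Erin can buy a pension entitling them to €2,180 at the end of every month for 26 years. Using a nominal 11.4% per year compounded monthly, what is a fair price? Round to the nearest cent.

€217,463.21

Periodic rate i = 0.114/12 = 0.0095; n = 26 × 12 = 312 periods.
Annuity factor a(312|0.0095) = 99.753768; PV = 2180 × 99.753768 = 217,463.2136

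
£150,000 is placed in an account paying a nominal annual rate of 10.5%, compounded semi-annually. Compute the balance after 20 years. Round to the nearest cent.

£1,161,382.93

Periodic rate i = 0.105/2 = 0.0525; n = 20 × 2 = 40 periods.
150,000 × (1+0.0525)^40 = 150,000 × 7.742553 = 1,161,382.9323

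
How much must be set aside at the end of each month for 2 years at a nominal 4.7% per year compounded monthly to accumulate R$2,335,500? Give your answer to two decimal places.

i = 0.047/12 = 0.00391667 per month; n = 2·12 = 24.
PMT = 2.3355e+06 / ( [(1+0.00391667)^24 − 1] / 0.00391667 ) = 2.3355e+06 / 25.112697 = 93,000.7626

R$93,000.76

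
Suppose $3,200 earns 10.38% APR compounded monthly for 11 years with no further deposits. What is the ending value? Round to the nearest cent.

$9,974.59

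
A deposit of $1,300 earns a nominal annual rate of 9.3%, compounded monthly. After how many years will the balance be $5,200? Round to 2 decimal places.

14.96 years

Periodic rate i = 0.093/12 = 0.00775.
n = ln(5200/1300) / ln(1+0.00775) = ln(4.00000) / 0.007720 = 179.5689 months
= 179.5689/12 years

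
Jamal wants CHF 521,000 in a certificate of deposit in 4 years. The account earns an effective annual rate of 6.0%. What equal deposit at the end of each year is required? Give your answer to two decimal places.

CHF 119,096.17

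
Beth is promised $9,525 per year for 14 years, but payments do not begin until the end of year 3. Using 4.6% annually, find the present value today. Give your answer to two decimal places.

$88,421.02

Value one period before first payment (t=2): 9525 × [1 − (1+0.046)^(−14)] / 0.046 = 9525 × 10.156730 = 96,742.8509
Discount back 2 years: 96,742.8509 × (1+0.046)^(−2) = 96,742.8509 × 0.913980 = 88,421.0183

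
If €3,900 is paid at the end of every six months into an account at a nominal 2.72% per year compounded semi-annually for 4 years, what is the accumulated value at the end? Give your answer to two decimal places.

€32,726.21

i = 0.0272/2 = 0.0136 per half-year; n = 4·2 = 8.
FV = 3900 × [(1+0.0136)^8 − 1] / 0.0136 = 3900 × 8.391336 = 32,726.2095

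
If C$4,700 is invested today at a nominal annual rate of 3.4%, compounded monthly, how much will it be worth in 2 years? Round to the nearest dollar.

C$5,030

i = 0.034/12 = 0.00283333 per month; n = 2·12 = 24.
FV = 4,700 × (1 + 0.00283333)^24 = 5,030.2333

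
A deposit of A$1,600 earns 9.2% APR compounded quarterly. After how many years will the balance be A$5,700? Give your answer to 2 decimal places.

Periodic rate i = 0.092/4 = 0.023.
n = ln(5700/1600) / ln(1+0.023) = ln(3.56250) / 0.022739 = 55.8703 quarters
= 55.8703/4 years

13.97 years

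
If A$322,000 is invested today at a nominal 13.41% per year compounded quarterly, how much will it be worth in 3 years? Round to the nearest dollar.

A$478,308

With 4 periods per year: i = 0.033525, n = 12.
FV = 322,000 × (1 + 0.033525)^12 = 478,308.0684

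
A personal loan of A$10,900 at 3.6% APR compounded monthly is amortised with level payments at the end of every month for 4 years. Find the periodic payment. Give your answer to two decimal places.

With 12 periods per year: i = 0.003, n = 48.
Annuity-PV factor = 44.641858; PMT = 10900 / 44.641858 = 244.1655

A$244.17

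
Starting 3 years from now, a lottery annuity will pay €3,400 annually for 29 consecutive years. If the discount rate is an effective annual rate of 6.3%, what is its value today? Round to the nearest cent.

€39,639.87

PV at t=2 (ordinary 29-year annuity): 3400 × a(29|0.063) = 3400 × 13.174066 = 44,791.8252
Discount back 2 years: 44,791.8252 × (1+0.063)^(−2) = 44,791.8252 × 0.884980 = 39,639.8709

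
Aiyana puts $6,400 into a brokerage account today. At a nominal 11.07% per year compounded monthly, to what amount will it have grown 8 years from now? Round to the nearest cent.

$15,453.54

Periodic rate i = 0.1107/12 = 0.009225; n = 8 × 12 = 96 periods.
6,400 × (1+0.009225)^96 = 6,400 × 2.414616 = 15,453.5401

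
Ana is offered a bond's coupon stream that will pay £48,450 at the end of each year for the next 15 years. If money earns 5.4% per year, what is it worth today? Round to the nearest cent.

£489,569.02

Annuity factor a(15|0.054) = 10.104624; PV = 48450 × 10.104624 = 489,569.0198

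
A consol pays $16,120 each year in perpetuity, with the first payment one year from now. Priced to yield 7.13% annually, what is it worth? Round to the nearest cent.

PV = PMT / i = 16120 / 0.0713 = 226,086.9565

$226,086.96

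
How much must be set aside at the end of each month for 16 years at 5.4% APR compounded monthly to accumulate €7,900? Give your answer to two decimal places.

i = 0.054/12 = 0.0045 per month; n = 16·12 = 192.
FV-annuity factor = 304.008470; PMT = 7900 / 304.008470 = 25.9861

€25.99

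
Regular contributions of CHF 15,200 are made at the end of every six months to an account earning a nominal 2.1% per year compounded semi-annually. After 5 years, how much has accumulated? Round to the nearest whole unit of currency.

CHF 159,387

Periodic rate i = 0.021/2 = 0.0105; n = 5 × 2 = 10 periods.
Accumulation factor s(10|0.0105) = 10.485976; FV = 15200 × 10.485976 = 159,386.8381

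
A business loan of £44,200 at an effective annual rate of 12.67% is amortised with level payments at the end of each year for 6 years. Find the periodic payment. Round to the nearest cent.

£10,955.35

Annuity-PV factor = 4.034559; PMT = 44200 / 4.034559 = 10,955.3496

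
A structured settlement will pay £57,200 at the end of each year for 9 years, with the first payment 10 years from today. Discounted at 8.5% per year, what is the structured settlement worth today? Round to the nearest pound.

£167,963

PV at t=9 (ordinary 9-year annuity): 57200 × a(9|0.085) = 57200 × 6.119063 = 350,010.3832
PV₀ = 350,010.3832 / (1+0.085)^9 = 350,010.3832 / 2.083856 = 167,962.8690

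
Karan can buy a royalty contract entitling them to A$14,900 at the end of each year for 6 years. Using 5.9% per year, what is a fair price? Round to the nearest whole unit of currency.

A$73,499

PV = PMT · [1 − (1+i)^(−n)] / i = 14900 · 4.932812 = 73,498.8988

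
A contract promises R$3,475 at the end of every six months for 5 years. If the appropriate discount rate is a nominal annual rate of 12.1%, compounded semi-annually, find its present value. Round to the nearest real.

R$25,516

With 2 periods per year: i = 0.0605, n = 10.
PV = PMT · [1 − (1+i)^(−n)] / i = 3475 · 7.342683 = 25,515.8245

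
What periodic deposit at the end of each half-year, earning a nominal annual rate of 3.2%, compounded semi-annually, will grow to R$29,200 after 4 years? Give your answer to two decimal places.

R$3,450.47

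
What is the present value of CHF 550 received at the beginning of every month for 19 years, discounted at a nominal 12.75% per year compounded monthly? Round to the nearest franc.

CHF 47,615

i = 0.1275/12 = 0.010625 per month; n = 19·12 = 228.
PV = PMT · [1 − (1+i)^(−n)] / i × (1+i) = 550 · 86.572243 = 47,614.7336
Payments are at the start of each period, so multiply by (1+i).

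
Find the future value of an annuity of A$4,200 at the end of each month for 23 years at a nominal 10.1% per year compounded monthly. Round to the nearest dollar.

A$4,544,737

With 12 periods per year: i = 0.00841667, n = 276.
FV = PMT · [(1+i)^n − 1] / i = 4200 · 1082.080204 = 4,544,736.8554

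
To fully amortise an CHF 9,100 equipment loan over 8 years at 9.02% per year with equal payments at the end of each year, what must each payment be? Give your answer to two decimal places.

PMT = 9100 / ( [1 − (1+0.0902)^(−8)] / 0.0902 ) = 9100 / 5.530707 = 1,645.3592

CHF 1,645.36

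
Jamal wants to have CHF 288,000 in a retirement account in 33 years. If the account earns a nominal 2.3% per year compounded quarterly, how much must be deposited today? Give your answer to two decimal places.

CHF 135,116.08

With 4 periods per year: i = 0.00575, n = 132.
PV = FV·(1+i)^(−n) = 288,000 × 0.469153 = 135,116.0821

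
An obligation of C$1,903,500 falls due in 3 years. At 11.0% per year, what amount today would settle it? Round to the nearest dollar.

Discount factor = (1+0.11)^(−3) = 0.731191; PV = 1,903,500 × 0.731191 = 1,391,822.7943

C$1,391,823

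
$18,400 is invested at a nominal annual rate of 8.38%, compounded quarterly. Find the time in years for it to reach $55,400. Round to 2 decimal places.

Periodic rate i = 0.0838/4 = 0.02095.
n = ln(55400/18400) / ln(1+0.02095) = ln(3.01087) / 0.020734 = 53.1616 quarters
= 53.1616/4 years

13.29 years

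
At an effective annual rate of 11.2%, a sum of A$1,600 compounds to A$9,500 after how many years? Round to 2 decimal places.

16.78 years

n = ln(9500/1600) / ln(1+0.112) = ln(5.93750) / 0.106160 = 16.7792 years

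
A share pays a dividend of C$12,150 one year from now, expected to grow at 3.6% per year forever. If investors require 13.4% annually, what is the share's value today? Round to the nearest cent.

C$123,979.59

PV = D₁/(r − g) = 12150/(0.134 − 0.036) = 123,979.5918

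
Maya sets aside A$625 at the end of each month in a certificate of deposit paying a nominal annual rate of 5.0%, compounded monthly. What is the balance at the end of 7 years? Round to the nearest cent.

A$62,705.41

i = 0.05/12 = 0.00416667 per month; n = 7·12 = 84.
Accumulation factor s(84|0.00416667) = 100.328653; FV = 625 × 100.328653 = 62,705.4078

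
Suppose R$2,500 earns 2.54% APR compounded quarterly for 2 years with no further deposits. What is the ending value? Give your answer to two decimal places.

R$2,629.86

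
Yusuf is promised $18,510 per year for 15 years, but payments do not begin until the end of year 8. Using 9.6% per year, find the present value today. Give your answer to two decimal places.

Value one period before first payment (t=7): 18510 × [1 − (1+0.096)^(−15)] / 0.096 = 18510 × 7.782941 = 144,062.2470
PV₀ = 144,062.2470 / (1+0.096)^7 = 144,062.2470 / 1.899651 = 75,836.1550

$75,836.15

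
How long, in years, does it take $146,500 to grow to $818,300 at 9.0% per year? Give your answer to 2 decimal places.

(1+i)^n = 818300/146500 = 5.58567, so n = ln 5.58567 / ln 1.09 = 19.9611 years

19.96 years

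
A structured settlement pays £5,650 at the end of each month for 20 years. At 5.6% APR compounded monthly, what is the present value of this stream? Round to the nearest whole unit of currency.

£814,652

Periodic rate i = 0.056/12 = 0.00466667; n = 20 × 12 = 240 periods.
PV = PMT · [1 − (1+i)^(−n)] / i = 5650 · 144.186228 = 814,652.1868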